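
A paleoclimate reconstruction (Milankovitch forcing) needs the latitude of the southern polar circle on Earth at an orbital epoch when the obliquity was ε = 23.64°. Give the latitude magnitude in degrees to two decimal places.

The polar circle is the lowest latitude that experiences at least one full rotation of continuous darkness at the northern-summer solstice; it lies at |ϕ| = 90° − ε = 90° − 23.64° = 66.36°.

66.36°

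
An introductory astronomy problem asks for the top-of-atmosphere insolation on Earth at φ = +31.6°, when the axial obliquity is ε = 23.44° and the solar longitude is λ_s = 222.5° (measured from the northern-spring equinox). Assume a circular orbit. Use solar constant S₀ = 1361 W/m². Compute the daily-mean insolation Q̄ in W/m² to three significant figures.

Solar declination: sin δ = sin ε · sin λ_s = sin 23.44° × sin 222.5° = -0.26874, so δ = -15.589°.
cos H₀ = −tan(+31.6°) tan(-15.589°) = 0.1716, H₀ = 1.3983 rad.
Bracket: H₀ sin φ sin δ + cos φ cos δ sin H₀ = 1.3983×0.52399×-0.26874 + 0.85173×0.96321×0.98516 = -0.196905 + 0.808220 = 0.611315.
Q̄ = (S₀/π) × [bracket] = (1361/π) × 0.611315 = 264.8 W/m².

Q̄ ≈ 265 W/m²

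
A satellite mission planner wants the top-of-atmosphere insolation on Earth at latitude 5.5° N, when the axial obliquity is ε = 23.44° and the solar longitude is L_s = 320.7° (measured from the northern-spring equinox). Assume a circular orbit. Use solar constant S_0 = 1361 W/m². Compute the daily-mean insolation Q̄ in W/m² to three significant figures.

Q̄ ≈ 401 W/m²

Solar declination: sin δ = sin ε · sin L_s = sin 23.44° × sin 320.7° = -0.25195, so δ = -14.593°.
cos h₀ = −tan(+5.5°) tan(-14.593°) = 0.0251, h₀ = 1.5457 rad.
Bracket: h₀ sin ϕ sin δ + cos ϕ cos δ sin h₀ = 1.5457×0.09585×-0.25195 + 0.99540×0.96774×0.99969 = -0.037328 + 0.962990 = 0.925662.
Q̄ = (S_0/π) × [bracket] = (1361/π) × 0.925662 = 401.0 W/m².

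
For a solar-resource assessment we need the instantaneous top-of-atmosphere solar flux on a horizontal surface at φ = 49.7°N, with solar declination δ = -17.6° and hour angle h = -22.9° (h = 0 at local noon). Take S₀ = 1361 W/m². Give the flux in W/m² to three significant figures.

cos θ_z = sin φ sin δ + cos φ cos δ cos h = -0.230608 + 0.567924 = 0.337316.
Flux = S₀ · cos θ_z = 1361 × 0.337316 = 459.1 W/m².

459 W/m²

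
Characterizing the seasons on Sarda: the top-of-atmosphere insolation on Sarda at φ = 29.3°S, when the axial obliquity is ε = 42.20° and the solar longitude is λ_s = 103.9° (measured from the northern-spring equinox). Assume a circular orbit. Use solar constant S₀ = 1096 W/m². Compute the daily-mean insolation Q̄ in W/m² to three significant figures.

Q̄ ≈ 83.2 W/m²

Solar declination: sin δ = sin ε · sin λ_s = sin 42.20° × sin 103.9° = 0.65205, so δ = +40.696°.
cos H₀ = −tan(-29.3°) tan(+40.696°) = 0.4826, H₀ = 1.0671 rad.
Bracket: H₀ sin φ sin δ + cos φ cos δ sin H₀ = 1.0671×-0.48938×0.65205 + 0.87207×0.75818×0.87583 = -0.340512 + 0.579087 = 0.238575.
Q̄ = (S₀/π) × [bracket] = (1096/π) × 0.238575 = 83.23 W/m².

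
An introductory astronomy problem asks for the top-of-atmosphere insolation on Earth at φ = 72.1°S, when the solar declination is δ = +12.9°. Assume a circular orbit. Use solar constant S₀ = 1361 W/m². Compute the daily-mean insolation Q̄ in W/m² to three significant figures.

cos H₀ = −tan(-72.1°) tan(+12.900°) = 0.7091, H₀ = 0.7826 rad.
Bracket: H₀ sin φ sin δ + cos φ cos δ sin H₀ = 0.7826×-0.95159×0.22325 + 0.30736×0.97476×0.70512 = -0.166257 + 0.211256 = 0.044999.
Q̄ = (S₀/π) × [bracket] = (1361/π) × 0.044999 = 19.49 W/m².

Q̄ ≈ 19.5 W/m²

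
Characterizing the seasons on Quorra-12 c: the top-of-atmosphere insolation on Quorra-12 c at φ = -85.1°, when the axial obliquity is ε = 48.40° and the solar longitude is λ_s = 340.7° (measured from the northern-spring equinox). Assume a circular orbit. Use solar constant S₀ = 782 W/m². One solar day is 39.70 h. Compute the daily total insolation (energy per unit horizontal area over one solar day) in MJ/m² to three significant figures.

27.5 MJ/m²

Solar declination: sin δ = sin ε · sin λ_s = sin 48.40° × sin 340.7° = -0.24716, so δ = -14.309°.
cos H₀ = −tan(-85.1°) tan(-14.309°) = -2.9753 ≤ −1 ⇒ polar day, H₀ = π.
Bracket: H₀ sin φ sin δ + cos φ cos δ sin H₀ = 3.1416×-0.99635×-0.24716 + 0.08542×0.96898×0.00000 = 0.773644 + 0.000000 = 0.773644.
Q̄ = (S₀/π) × [bracket] = (782/π) × 0.773644 = 192.57 W/m².
Daily total = Q̄ × 39.70 h × 3600 s/h = 192.57 × 39.70 × 3600 / 10⁶ = 27.52 MJ/m².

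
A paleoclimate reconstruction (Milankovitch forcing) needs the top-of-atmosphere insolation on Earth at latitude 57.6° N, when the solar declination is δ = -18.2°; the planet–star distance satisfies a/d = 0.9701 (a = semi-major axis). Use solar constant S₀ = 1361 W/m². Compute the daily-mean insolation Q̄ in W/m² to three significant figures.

cos H₀ = −tan(+57.6°) tan(-18.200°) = 0.5181, H₀ = 1.0262 rad.
Bracket: H₀ sin φ sin δ + cos φ cos δ sin H₀ = 1.0262×0.84433×-0.31233 + 0.53583×0.94997×0.85533 = -0.270619 + 0.435382 = 0.164763.
Inverse-square distance factor (a/d)² = 0.9701² = 0.941094.
Q̄ = (S₀/π) × 0.941094 × [bracket] = (1361/π) × 0.941094 × 0.164763 = 67.17 W/m².

Q̄ ≈ 67.2 W/m²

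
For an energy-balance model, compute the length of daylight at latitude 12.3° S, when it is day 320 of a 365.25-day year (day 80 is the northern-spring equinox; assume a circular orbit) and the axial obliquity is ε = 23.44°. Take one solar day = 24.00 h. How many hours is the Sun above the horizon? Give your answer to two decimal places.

Solar longitude: L_s = 360° × (320 − 80)/365.25 = 236.550°.
sin δ = sin 23.44° × sin 236.550° = -0.33190, so δ = -19.384°.
cos h₀ = −tan ϕ · tan δ = −tan(-12.3°) × tan(-19.384°) = -0.0767, so h₀ = 1.6476 rad = 94.40°.
Daylight = 2h₀/(2π) × 24.00 h = (1.6476/π) × 24.00 = 12.59 h.

12.59 h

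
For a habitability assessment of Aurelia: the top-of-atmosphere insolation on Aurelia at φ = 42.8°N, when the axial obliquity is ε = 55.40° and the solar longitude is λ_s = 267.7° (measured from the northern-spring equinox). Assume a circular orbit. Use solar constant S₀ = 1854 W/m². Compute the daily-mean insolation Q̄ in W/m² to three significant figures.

Q̄ ≈ 0.00 W/m²

Solar declination: sin δ = sin ε · sin λ_s = sin 55.40° × sin 267.7° = -0.82247, so δ = -55.333°.
cos H₀ = −tan(+42.8°) tan(-55.333°) = 1.3390 ≥ 1 ⇒ polar night, H₀ = 0 and Q̄ = 0.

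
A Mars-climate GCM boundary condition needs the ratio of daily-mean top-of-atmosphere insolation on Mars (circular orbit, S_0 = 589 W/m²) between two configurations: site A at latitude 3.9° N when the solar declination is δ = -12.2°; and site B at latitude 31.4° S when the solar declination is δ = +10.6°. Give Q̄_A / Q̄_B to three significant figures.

Q̄_A / Q̄_B ≈ 1.37

— Configuration A (ϕ=+3.9°):
cos h₀ = −tan(+3.9°) tan(-12.200°) = 0.0147, h₀ = 1.5561 rad.
Bracket: h₀ sin ϕ sin δ + cos ϕ cos δ sin h₀ = 1.5561×0.06802×-0.21132 + 0.99768×0.97742×0.99989 = -0.022367 + 0.975045 = 0.952678.
Q̄ = (S_0/π) × [bracket] = (589/π) × 0.952678 = 178.61 W/m².
— Configuration B (ϕ=-31.4°):
cos h₀ = −tan(-31.4°) tan(+10.600°) = 0.1142, h₀ = 1.4563 rad.
Bracket: h₀ sin ϕ sin δ + cos ϕ cos δ sin h₀ = 1.4563×-0.52101×0.18395 + 0.85355×0.98294×0.99345 = -0.139571 + 0.833493 = 0.693922.
Q̄ = (S_0/π) × [bracket] = (589/π) × 0.693922 = 130.10 W/m².
Ratio Q̄_A / Q̄_B = 178.61 / 130.10 = 1.373.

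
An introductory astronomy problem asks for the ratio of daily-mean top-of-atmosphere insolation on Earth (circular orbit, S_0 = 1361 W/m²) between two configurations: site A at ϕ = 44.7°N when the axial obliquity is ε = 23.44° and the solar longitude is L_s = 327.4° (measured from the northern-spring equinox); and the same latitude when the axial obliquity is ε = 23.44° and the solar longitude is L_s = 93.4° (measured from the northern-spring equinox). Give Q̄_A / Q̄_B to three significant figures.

Q̄_A / Q̄_B ≈ 0.411

— Configuration A (ϕ=+44.7°):
Solar declination: sin δ = sin ε · sin L_s = sin 23.44° × sin 327.4° = -0.21432, so δ = -12.375°.
cos h₀ = −tan(+44.7°) tan(-12.375°) = 0.2171, h₀ = 1.3519 rad.
Bracket: h₀ sin ϕ sin δ + cos ϕ cos δ sin h₀ = 1.3519×0.70339×-0.21432 + 0.71080×0.97676×0.97614 = -0.203800 + 0.677715 = 0.473915.
Q̄ = (S_0/π) × [bracket] = (1361/π) × 0.473915 = 205.31 W/m².
— Configuration B (ϕ=+44.7°):
Solar declination: sin δ = sin ε · sin L_s = sin 23.44° × sin 93.4° = 0.39709, so δ = +23.396°.
cos h₀ = −tan(+44.7°) tan(+23.396°) = -0.4282, h₀ = 2.0132 rad.
Bracket: h₀ sin ϕ sin δ + cos ϕ cos δ sin h₀ = 2.0132×0.70339×0.39709 + 0.71080×0.91778×0.90371 = 0.562305 + 0.589542 = 1.151847.
Q̄ = (S_0/π) × [bracket] = (1361/π) × 1.151847 = 499.00 W/m².
Ratio Q̄_A / Q̄_B = 205.31 / 499.00 = 0.4114.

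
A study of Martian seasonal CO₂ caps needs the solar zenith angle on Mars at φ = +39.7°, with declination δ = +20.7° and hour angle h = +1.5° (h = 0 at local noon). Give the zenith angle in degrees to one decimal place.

cos θ_z = sin φ sin δ + cos φ cos δ cos h = 0.225788 + 0.719484 = 0.945272.
θ_z = arccos(0.945272) = 19.0°.

θ_z = 19.0°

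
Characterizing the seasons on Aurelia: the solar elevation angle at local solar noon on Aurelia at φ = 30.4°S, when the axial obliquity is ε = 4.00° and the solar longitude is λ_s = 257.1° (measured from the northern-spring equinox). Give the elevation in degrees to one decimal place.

63.5°

Solar declination: sin δ = sin ε · sin λ_s = sin 4.00° × sin 257.1° = -0.06800, so δ = -3.899°.
At local noon the hour angle is zero, so the zenith angle equals |φ − δ| = |-30.4° − (-3.899°)| = 26.501°.
Elevation = 90° − 26.501° = 63.5°.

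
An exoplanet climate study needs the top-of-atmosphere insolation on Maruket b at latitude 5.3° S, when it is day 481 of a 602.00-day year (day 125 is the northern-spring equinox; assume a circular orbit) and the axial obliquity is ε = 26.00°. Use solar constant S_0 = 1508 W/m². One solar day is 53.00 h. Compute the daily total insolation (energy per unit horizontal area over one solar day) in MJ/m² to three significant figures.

Solar longitude: L_s = 360° × (481 − 125)/602.00 = 212.890°.
sin δ = sin 26.00° × sin 212.890° = -0.23805, so δ = -13.771°.
cos h₀ = −tan(-5.3°) tan(-13.771°) = -0.0227, h₀ = 1.5935 rad.
Bracket: h₀ sin ϕ sin δ + cos ϕ cos δ sin h₀ = 1.5935×-0.09237×-0.23805 + 0.99572×0.97125×0.99974 = 0.035039 + 0.966842 = 1.001881.
Q̄ = (S_0/π) × [bracket] = (1508/π) × 1.001881 = 480.91 W/m².
Daily total = Q̄ × 53.00 h × 3600 s/h = 480.91 × 53.00 × 3600 / 10⁶ = 91.76 MJ/m².

91.8 MJ/m²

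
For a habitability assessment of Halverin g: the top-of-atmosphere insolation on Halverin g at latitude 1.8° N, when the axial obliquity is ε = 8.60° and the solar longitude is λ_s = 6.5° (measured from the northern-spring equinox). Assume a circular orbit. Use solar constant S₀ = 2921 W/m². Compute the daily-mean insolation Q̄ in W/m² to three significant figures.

Q̄ ≈ 930 W/m²

Solar declination: sin δ = sin ε · sin λ_s = sin 8.60° × sin 6.5° = 0.01693, so δ = +0.970°.
cos H₀ = −tan(+1.8°) tan(+0.970°) = -0.0005, H₀ = 1.5713 rad.
Bracket: H₀ sin φ sin δ + cos φ cos δ sin H₀ = 1.5713×0.03141×0.01693 + 0.99951×0.99986×1.00000 = 0.000836 + 0.999370 = 1.000206.
Q̄ = (S₀/π) × [bracket] = (2921/π) × 1.000206 = 930.0 W/m².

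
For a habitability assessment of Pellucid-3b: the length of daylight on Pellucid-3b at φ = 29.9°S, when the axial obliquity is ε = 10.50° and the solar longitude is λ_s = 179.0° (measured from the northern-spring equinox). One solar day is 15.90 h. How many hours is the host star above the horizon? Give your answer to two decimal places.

7.94 h

Solar declination: sin δ = sin ε · sin λ_s = sin 10.50° × sin 179.0° = 0.00318, so δ = +0.182°.
cos H₀ = −tan φ · tan δ = −tan(-29.9°) × tan(+0.182°) = 0.0018, so H₀ = 1.5690 rad = 89.90°.
Daylight = 2H₀/(2π) × 15.90 h = (1.5690/π) × 15.90 = 7.94 h.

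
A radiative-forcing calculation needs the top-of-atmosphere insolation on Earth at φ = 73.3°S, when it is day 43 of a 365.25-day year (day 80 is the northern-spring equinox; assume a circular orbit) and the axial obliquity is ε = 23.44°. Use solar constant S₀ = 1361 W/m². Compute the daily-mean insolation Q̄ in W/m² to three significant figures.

Q̄ ≈ 318 W/m²

Solar longitude: λ_s = 360° × (43 − 80)/365.25 = -36.468°, i.e. -36.468° + 360° = 323.532°.
sin δ = sin 23.44° × sin 323.532° = -0.23644, so δ = -13.676°.
cos H₀ = −tan(-73.3°) tan(-13.676°) = -0.8111, H₀ = 2.5168 rad.
Bracket: H₀ sin φ sin δ + cos φ cos δ sin H₀ = 2.5168×-0.95782×-0.23644 + 0.28736×0.97165×0.58494 = 0.569972 + 0.163323 = 0.733295.
Q̄ = (S₀/π) × [bracket] = (1361/π) × 0.733295 = 317.7 W/m².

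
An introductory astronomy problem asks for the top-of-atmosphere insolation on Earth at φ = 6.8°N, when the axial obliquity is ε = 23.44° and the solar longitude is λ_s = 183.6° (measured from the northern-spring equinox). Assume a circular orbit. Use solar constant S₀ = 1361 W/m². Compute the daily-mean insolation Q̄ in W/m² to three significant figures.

Solar declination: sin δ = sin ε · sin λ_s = sin 23.44° × sin 183.6° = -0.02498, so δ = -1.431°.
cos H₀ = −tan(+6.8°) tan(-1.431°) = 0.0030, H₀ = 1.5678 rad.
Bracket: H₀ sin φ sin δ + cos φ cos δ sin H₀ = 1.5678×0.11840×-0.02498 + 0.99297×0.99969×1.00000 = -0.004637 + 0.992662 = 0.988025.
Q̄ = (S₀/π) × [bracket] = (1361/π) × 0.988025 = 428.0 W/m².

Q̄ ≈ 428 W/m²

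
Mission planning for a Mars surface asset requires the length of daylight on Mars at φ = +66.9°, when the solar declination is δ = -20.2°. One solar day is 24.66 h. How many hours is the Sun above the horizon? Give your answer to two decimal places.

cos H₀ = −tan φ · tan δ = −tan(+66.9°) × tan(-20.200°) = 0.8626, so H₀ = 0.5304 rad = 30.39°.
Daylight = 2H₀/(2π) × 24.66 h = (0.5304/π) × 24.66 = 4.16 h.

4.16 h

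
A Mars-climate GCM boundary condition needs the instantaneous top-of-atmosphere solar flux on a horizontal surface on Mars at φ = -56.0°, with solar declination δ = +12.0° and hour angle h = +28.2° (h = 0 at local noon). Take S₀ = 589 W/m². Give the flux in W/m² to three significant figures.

182 W/m²

cos θ_z = sin φ sin δ + cos φ cos δ cos h = -0.172367 + 0.482049 = 0.309682.
Flux = S₀ · cos θ_z = 589 × 0.309682 = 182.4 W/m².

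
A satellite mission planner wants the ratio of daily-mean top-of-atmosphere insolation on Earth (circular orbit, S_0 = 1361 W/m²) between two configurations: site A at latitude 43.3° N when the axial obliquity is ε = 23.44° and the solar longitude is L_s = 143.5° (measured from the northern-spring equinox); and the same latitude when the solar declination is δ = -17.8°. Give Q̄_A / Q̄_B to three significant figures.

Q̄_A / Q̄_B ≈ 2.48

— Configuration A (ϕ=+43.3°):
Solar declination: sin δ = sin ε · sin L_s = sin 23.44° × sin 143.5° = 0.23661, so δ = +13.687°.
cos h₀ = −tan(+43.3°) tan(+13.687°) = -0.2295, h₀ = 1.8024 rad.
Bracket: h₀ sin ϕ sin δ + cos ϕ cos δ sin h₀ = 1.8024×0.68582×0.23661 + 0.72777×0.97160×0.97331 = 0.292479 + 0.688229 = 0.980708.
Q̄ = (S_0/π) × [bracket] = (1361/π) × 0.980708 = 424.86 W/m².
— Configuration B (ϕ=+43.3°):
cos h₀ = −tan(+43.3°) tan(-17.800°) = 0.3026, h₀ = 1.2634 rad.
Bracket: h₀ sin ϕ sin δ + cos ϕ cos δ sin h₀ = 1.2634×0.68582×-0.30570 + 0.72777×0.95213×0.95313 = -0.264878 + 0.660454 = 0.395576.
Q̄ = (S_0/π) × [bracket] = (1361/π) × 0.395576 = 171.37 W/m².
Ratio Q̄_A / Q̄_B = 424.86 / 171.37 = 2.479.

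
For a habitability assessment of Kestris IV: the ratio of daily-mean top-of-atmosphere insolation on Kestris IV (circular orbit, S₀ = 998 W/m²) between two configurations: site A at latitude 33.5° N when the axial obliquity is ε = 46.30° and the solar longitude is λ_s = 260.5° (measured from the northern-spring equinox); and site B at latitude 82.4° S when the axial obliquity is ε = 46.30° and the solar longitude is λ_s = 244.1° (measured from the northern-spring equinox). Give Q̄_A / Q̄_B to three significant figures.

— Configuration A (φ=+33.5°):
Solar declination: sin δ = sin ε · sin λ_s = sin 46.30° × sin 260.5° = -0.71305, so δ = -45.484°.
cos H₀ = −tan(+33.5°) tan(-45.484°) = 0.6732, H₀ = 0.8323 rad.
Bracket: H₀ sin φ sin δ + cos φ cos δ sin H₀ = 0.8323×0.55194×-0.71305 + 0.83389×0.70111×0.73950 = -0.327561 + 0.432348 = 0.104787.
Q̄ = (S₀/π) × [bracket] = (998/π) × 0.104787 = 33.288 W/m².
— Configuration B (φ=-82.4°):
Solar declination: sin δ = sin ε · sin λ_s = sin 46.30° × sin 244.1° = -0.65035, so δ = -40.568°.
cos H₀ = −tan(-82.4°) tan(-40.568°) = -6.4164 ≤ −1 ⇒ polar day, H₀ = π.
Bracket: H₀ sin φ sin δ + cos φ cos δ sin H₀ = 3.1416×-0.99122×-0.65035 + 0.13226×0.75963×0.00000 = 2.025201 + 0.000000 = 2.025201.
Q̄ = (S₀/π) × [bracket] = (998/π) × 2.025201 = 643.35 W/m².
Ratio Q̄_A / Q̄_B = 33.288 / 643.35 = 0.05174.

Q̄_A / Q̄_B ≈ 0.0517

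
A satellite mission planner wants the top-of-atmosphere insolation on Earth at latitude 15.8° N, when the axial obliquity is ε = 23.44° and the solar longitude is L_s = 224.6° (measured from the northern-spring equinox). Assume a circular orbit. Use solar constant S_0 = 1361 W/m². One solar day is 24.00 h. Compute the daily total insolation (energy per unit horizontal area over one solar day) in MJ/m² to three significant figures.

30.2 MJ/m²

Solar declination: sin δ = sin ε · sin L_s = sin 23.44° × sin 224.6° = -0.27931, so δ = -16.219°.
cos h₀ = −tan(+15.8°) tan(-16.219°) = 0.0823, h₀ = 1.4884 rad.
Bracket: h₀ sin ϕ sin δ + cos ϕ cos δ sin h₀ = 1.4884×0.27228×-0.27931 + 0.96222×0.96020×0.99661 = -0.113194 + 0.920792 = 0.807598.
Q̄ = (S_0/π) × [bracket] = (1361/π) × 0.807598 = 349.87 W/m².
Daily total = Q̄ × 24.00 h × 3600 s/h = 349.87 × 24.00 × 3600 / 10⁶ = 30.23 MJ/m².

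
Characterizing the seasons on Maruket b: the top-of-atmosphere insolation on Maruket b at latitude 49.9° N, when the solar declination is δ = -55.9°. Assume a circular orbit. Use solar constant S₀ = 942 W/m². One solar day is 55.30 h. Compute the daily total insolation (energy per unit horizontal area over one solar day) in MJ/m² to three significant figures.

cos H₀ = −tan(+49.9°) tan(-55.900°) = 1.7540 ≥ 1 ⇒ polar night, H₀ = 0 and Q̄ = 0.
Daily total = Q̄ × 55.30 h × 3600 s/h = 0.00 MJ/m².

0.00 MJ/m²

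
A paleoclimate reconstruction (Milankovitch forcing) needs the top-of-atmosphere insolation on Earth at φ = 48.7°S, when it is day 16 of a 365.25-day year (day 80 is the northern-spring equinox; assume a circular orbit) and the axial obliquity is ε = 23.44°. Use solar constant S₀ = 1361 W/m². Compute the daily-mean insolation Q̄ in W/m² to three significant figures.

Solar longitude: λ_s = 360° × (16 − 80)/365.25 = -63.080°, i.e. -63.080° + 360° = 296.920°.
sin δ = sin 23.44° × sin 296.920° = -0.35468, so δ = -20.774°.
cos H₀ = −tan(-48.7°) tan(-20.774°) = -0.4318, H₀ = 2.0173 rad.
Bracket: H₀ sin φ sin δ + cos φ cos δ sin H₀ = 2.0173×-0.75126×-0.35468 + 0.66000×0.93499×0.90197 = 0.537523 + 0.556600 = 1.094123.
Q̄ = (S₀/π) × [bracket] = (1361/π) × 1.094123 = 474.0 W/m².

Q̄ ≈ 474 W/m²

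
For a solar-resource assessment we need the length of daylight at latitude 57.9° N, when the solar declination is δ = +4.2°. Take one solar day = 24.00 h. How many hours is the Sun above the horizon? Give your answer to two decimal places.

cos H₀ = −tan φ · tan δ = −tan(+57.9°) × tan(+4.200°) = -0.1171, so H₀ = 1.6881 rad = 96.72°.
Daylight = 2H₀/(2π) × 24.00 h = (1.6881/π) × 24.00 = 12.90 h.

12.90 h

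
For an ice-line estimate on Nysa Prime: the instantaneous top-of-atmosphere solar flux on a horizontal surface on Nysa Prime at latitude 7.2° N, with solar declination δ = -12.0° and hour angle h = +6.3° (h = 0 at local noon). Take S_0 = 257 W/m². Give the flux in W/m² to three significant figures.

cos θ_z = sin ϕ sin δ + cos ϕ cos δ cos h = -0.026058 + 0.964574 = 0.938516.
Flux = S_0 · cos θ_z = 257 × 0.938516 = 241.2 W/m².

241 W/m²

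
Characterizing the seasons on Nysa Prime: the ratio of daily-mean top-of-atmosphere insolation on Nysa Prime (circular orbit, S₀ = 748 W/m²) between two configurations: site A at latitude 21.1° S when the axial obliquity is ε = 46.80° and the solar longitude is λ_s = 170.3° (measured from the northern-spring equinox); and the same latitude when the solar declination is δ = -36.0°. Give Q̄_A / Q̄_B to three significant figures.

Q̄_A / Q̄_B ≈ 0.768

— Configuration A (φ=-21.1°):
Solar declination: sin δ = sin ε · sin λ_s = sin 46.80° × sin 170.3° = 0.12282, so δ = +7.055°.
cos H₀ = −tan(-21.1°) tan(+7.055°) = 0.0478, H₀ = 1.5230 rad.
Bracket: H₀ sin φ sin δ + cos φ cos δ sin H₀ = 1.5230×-0.36000×0.12282 + 0.93295×0.99243×0.99886 = -0.067340 + 0.924832 = 0.857492.
Q̄ = (S₀/π) × [bracket] = (748/π) × 0.857492 = 204.17 W/m².
— Configuration B (φ=-21.1°):
cos H₀ = −tan(-21.1°) tan(-36.000°) = -0.2803, H₀ = 1.8550 rad.
Bracket: H₀ sin φ sin δ + cos φ cos δ sin H₀ = 1.8550×-0.36000×-0.58779 + 0.93295×0.80902×0.95990 = 0.392526 + 0.724509 = 1.117035.
Q̄ = (S₀/π) × [bracket] = (748/π) × 1.117035 = 265.96 W/m².
Ratio Q̄_A / Q̄_B = 204.17 / 265.96 = 0.7677.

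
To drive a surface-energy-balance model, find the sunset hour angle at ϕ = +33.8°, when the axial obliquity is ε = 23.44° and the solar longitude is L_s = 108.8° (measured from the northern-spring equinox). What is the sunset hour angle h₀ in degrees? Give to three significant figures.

Solar declination: sin δ = sin ε · sin L_s = sin 23.44° × sin 108.8° = 0.37657, so δ = +22.121°.
cos h₀ = −tan ϕ · tan δ = −tan(+33.8°) × tan(+22.121°) = -0.2721, so h₀ = 1.8464 rad = 105.79°.

h₀ = 106°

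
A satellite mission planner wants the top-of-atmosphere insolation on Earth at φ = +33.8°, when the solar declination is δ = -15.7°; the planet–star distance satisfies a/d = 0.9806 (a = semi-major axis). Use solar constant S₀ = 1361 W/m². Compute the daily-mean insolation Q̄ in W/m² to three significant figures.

Q̄ ≈ 241 W/m²

cos H₀ = −tan(+33.8°) tan(-15.700°) = 0.1882, H₀ = 1.3815 rad.
Bracket: H₀ sin φ sin δ + cos φ cos δ sin H₀ = 1.3815×0.55630×-0.27060 + 0.83098×0.96269×0.98214 = -0.207964 + 0.785689 = 0.577725.
Inverse-square distance factor (a/d)² = 0.9806² = 0.961576.
Q̄ = (S₀/π) × 0.961576 × [bracket] = (1361/π) × 0.961576 × 0.577725 = 240.7 W/m².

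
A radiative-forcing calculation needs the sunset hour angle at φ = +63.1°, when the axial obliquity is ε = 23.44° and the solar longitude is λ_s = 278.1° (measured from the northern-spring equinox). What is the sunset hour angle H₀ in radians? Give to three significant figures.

Solar declination: sin δ = sin ε · sin λ_s = sin 23.44° × sin 278.1° = -0.39382, so δ = -23.192°.
cos H₀ = −tan φ · tan δ = −tan(+63.1°) × tan(-23.192°) = 0.8445, so H₀ = 0.5651 rad = 32.38°.

H₀ = 0.565 rad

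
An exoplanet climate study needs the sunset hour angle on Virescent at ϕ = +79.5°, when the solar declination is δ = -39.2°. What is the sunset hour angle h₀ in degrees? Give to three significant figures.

h₀ = 0.00°

cos h₀ = −tan ϕ · tan δ = 4.4005 ≥ 1, so the host star never rises (polar night) and h₀ = 0.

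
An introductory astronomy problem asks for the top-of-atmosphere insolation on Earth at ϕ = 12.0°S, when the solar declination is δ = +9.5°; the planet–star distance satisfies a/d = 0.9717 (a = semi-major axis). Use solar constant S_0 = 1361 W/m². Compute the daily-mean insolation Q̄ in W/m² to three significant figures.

cos h₀ = −tan(-12.0°) tan(+9.500°) = 0.0356, h₀ = 1.5352 rad.
Bracket: h₀ sin ϕ sin δ + cos ϕ cos δ sin h₀ = 1.5352×-0.20791×0.16505 + 0.97815×0.98629×0.99937 = -0.052681 + 0.964132 = 0.911451.
Inverse-square distance factor (a/d)² = 0.9717² = 0.944201.
Q̄ = (S_0/π) × 0.944201 × [bracket] = (1361/π) × 0.944201 × 0.911451 = 372.8 W/m².

Q̄ ≈ 373 W/m²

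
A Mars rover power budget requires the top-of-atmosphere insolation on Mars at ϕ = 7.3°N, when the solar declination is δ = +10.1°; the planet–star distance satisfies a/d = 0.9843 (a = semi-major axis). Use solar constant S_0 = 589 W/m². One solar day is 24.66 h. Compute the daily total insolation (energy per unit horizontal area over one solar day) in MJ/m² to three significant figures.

cos h₀ = −tan(+7.3°) tan(+10.100°) = -0.0228, h₀ = 1.5936 rad.
Bracket: h₀ sin ϕ sin δ + cos ϕ cos δ sin h₀ = 1.5936×0.12706×0.17537 + 0.99189×0.98450×0.99974 = 0.035509 + 0.976262 = 1.011771.
Inverse-square distance factor (a/d)² = 0.9843² = 0.968846.
Q̄ = (S_0/π) × 0.968846 × [bracket] = (589/π) × 0.968846 × 1.011771 = 183.78 W/m².
Daily total = Q̄ × 24.66 h × 3600 s/h = 183.78 × 24.66 × 3600 / 10⁶ = 16.32 MJ/m².

16.3 MJ/m²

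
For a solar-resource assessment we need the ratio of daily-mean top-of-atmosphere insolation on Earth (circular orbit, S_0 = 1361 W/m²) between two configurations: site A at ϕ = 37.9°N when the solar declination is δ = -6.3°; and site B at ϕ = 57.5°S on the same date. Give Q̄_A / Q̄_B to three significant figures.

Q̄_A / Q̄_B ≈ 0.991

— Configuration A (ϕ=+37.9°):
cos h₀ = −tan(+37.9°) tan(-6.300°) = 0.0859, h₀ = 1.4847 rad.
Bracket: h₀ sin ϕ sin δ + cos ϕ cos δ sin h₀ = 1.4847×0.61429×-0.10973 + 0.78908×0.99396×0.99630 = -0.100078 + 0.781412 = 0.681334.
Q̄ = (S_0/π) × [bracket] = (1361/π) × 0.681334 = 295.17 W/m².
— Configuration B (ϕ=-57.5°):
cos h₀ = −tan(-57.5°) tan(-6.300°) = -0.1733, h₀ = 1.7450 rad.
Bracket: h₀ sin ϕ sin δ + cos ϕ cos δ sin h₀ = 1.7450×-0.84339×-0.10973 + 0.53730×0.99396×0.98487 = 0.161491 + 0.525974 = 0.687465.
Q̄ = (S_0/π) × [bracket] = (1361/π) × 0.687465 = 297.82 W/m².
Ratio Q̄_A / Q̄_B = 295.17 / 297.82 = 0.9911.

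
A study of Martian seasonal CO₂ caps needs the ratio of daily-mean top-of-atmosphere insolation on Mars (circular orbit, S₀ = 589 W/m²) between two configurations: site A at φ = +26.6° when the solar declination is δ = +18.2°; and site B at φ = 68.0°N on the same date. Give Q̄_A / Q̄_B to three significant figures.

— Configuration A (φ=+26.6°):
cos H₀ = −tan(+26.6°) tan(+18.200°) = -0.1646, H₀ = 1.7362 rad.
Bracket: H₀ sin φ sin δ + cos φ cos δ sin H₀ = 1.7362×0.44776×0.31233 + 0.89415×0.94997×0.98635 = 0.242806 + 0.837821 = 1.080627.
Q̄ = (S₀/π) × [bracket] = (589/π) × 1.080627 = 202.60 W/m².
— Configuration B (φ=+68.0°):
cos H₀ = −tan(+68.0°) tan(+18.200°) = -0.8138, H₀ = 2.5214 rad.
Bracket: H₀ sin φ sin δ + cos φ cos δ sin H₀ = 2.5214×0.92718×0.31233 + 0.37461×0.94997×0.58119 = 0.730162 + 0.206827 = 0.936989.
Q̄ = (S₀/π) × [bracket] = (589/π) × 0.936989 = 175.67 W/m².
Ratio Q̄_A / Q̄_B = 202.60 / 175.67 = 1.153.

Q̄_A / Q̄_B ≈ 1.15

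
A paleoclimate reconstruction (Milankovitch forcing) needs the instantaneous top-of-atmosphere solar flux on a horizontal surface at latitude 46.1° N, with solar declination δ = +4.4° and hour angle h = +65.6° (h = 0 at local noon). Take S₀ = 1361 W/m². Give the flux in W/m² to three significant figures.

464 W/m²

cos θ_z = sin φ sin δ + cos φ cos δ cos h = 0.055280 + 0.285603 = 0.340883.
Flux = S₀ · cos θ_z = 1361 × 0.340883 = 463.9 W/m².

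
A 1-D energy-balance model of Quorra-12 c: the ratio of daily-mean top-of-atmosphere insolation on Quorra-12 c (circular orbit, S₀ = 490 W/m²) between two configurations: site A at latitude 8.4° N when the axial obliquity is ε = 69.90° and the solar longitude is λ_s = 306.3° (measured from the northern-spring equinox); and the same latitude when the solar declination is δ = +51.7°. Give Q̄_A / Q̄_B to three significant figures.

— Configuration A (φ=+8.4°):
Solar declination: sin δ = sin ε · sin λ_s = sin 69.90° × sin 306.3° = -0.75684, so δ = -49.187°.
cos H₀ = −tan(+8.4°) tan(-49.187°) = 0.1710, H₀ = 1.3990 rad.
Bracket: H₀ sin φ sin δ + cos φ cos δ sin H₀ = 1.3990×0.14608×-0.75684 + 0.98927×0.65360×0.98527 = -0.154672 + 0.637063 = 0.482391.
Q̄ = (S₀/π) × [bracket] = (490/π) × 0.482391 = 75.239 W/m².
— Configuration B (φ=+8.4°):
cos H₀ = −tan(+8.4°) tan(+51.700°) = -0.1870, H₀ = 1.7589 rad.
Bracket: H₀ sin φ sin δ + cos φ cos δ sin H₀ = 1.7589×0.14608×0.78478 + 0.98927×0.61978×0.98236 = 0.201641 + 0.602314 = 0.803955.
Q̄ = (S₀/π) × [bracket] = (490/π) × 0.803955 = 125.39 W/m².
Ratio Q̄_A / Q̄_B = 75.239 / 125.39 = 0.6000.

Q̄_A / Q̄_B ≈ 0.600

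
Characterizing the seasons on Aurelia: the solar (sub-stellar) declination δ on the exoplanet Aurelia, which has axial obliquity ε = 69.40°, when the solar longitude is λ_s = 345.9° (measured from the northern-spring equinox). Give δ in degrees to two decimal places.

sin δ = sin ε · sin λ_s = sin 69.40° × sin 345.9° = -0.228038.
δ = arcsin(-0.228038) = -13.18°.

δ = -13.18°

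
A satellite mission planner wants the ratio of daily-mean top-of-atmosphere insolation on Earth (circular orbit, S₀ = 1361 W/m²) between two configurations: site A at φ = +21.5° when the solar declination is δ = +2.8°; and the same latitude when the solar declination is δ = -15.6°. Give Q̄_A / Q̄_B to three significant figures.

— Configuration A (φ=+21.5°):
cos H₀ = −tan(+21.5°) tan(+2.800°) = -0.0193, H₀ = 1.5901 rad.
Bracket: H₀ sin φ sin δ + cos φ cos δ sin H₀ = 1.5901×0.36650×0.04885 + 0.93042×0.99881×0.99981 = 0.028468 + 0.929136 = 0.957604.
Q̄ = (S₀/π) × [bracket] = (1361/π) × 0.957604 = 414.85 W/m².
— Configuration B (φ=+21.5°):
cos H₀ = −tan(+21.5°) tan(-15.600°) = 0.1100, H₀ = 1.4606 rad.
Bracket: H₀ sin φ sin δ + cos φ cos δ sin H₀ = 1.4606×0.36650×-0.26892 + 0.93042×0.96316×0.99393 = -0.143956 + 0.890704 = 0.746748.
Q̄ = (S₀/π) × [bracket] = (1361/π) × 0.746748 = 323.51 W/m².
Ratio Q̄_A / Q̄_B = 414.85 / 323.51 = 1.282.

Q̄_A / Q̄_B ≈ 1.28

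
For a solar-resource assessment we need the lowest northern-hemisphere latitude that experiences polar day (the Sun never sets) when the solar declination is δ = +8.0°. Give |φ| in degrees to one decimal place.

|φ| = 82.0°

Polar day requires cos H₀ = −tan φ tan δ ≤ −1, i.e. tan φ tan δ ≥ 1.
The boundary is |tan φ| · |tan δ| = 1, so |φ| = 90° − |δ| = 90° − 8.0° = 82.0° in the northern hemisphere.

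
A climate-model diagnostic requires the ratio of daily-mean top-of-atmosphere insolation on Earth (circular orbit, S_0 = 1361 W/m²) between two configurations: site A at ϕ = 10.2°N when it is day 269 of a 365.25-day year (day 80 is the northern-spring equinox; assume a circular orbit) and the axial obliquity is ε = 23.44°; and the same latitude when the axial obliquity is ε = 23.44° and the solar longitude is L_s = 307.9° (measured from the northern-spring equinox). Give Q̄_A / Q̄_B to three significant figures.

— Configuration A (ϕ=+10.2°):
Solar longitude: L_s = 360° × (269 − 80)/365.25 = 186.283°.
sin δ = sin 23.44° × sin 186.283° = -0.04354, so δ = -2.495°.
cos h₀ = −tan(+10.2°) tan(-2.495°) = 0.0078, h₀ = 1.5630 rad.
Bracket: h₀ sin ϕ sin δ + cos ϕ cos δ sin h₀ = 1.5630×0.17708×-0.04354 + 0.98420×0.99905×0.99997 = -0.012051 + 0.983236 = 0.971185.
Q̄ = (S_0/π) × [bracket] = (1361/π) × 0.971185 = 420.74 W/m².
— Configuration B (ϕ=+10.2°):
Solar declination: sin δ = sin ε · sin L_s = sin 23.44° × sin 307.9° = -0.31389, so δ = -18.294°.
cos h₀ = −tan(+10.2°) tan(-18.294°) = 0.0595, h₀ = 1.5113 rad.
Bracket: h₀ sin ϕ sin δ + cos ϕ cos δ sin h₀ = 1.5113×0.17708×-0.31389 + 0.98420×0.94946×0.99823 = -0.084004 + 0.932805 = 0.848801.
Q̄ = (S_0/π) × [bracket] = (1361/π) × 0.848801 = 367.72 W/m².
Ratio Q̄_A / Q̄_B = 420.74 / 367.72 = 1.144.

Q̄_A / Q̄_B ≈ 1.14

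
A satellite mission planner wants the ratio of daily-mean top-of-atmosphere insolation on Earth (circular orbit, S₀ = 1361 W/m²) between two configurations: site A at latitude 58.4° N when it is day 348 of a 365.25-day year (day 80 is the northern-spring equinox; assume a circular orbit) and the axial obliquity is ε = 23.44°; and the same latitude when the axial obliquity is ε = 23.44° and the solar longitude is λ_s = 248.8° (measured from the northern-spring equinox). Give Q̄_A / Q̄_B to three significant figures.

Q̄_A / Q̄_B ≈ 0.778

— Configuration A (φ=+58.4°):
Solar longitude: λ_s = 360° × (348 − 80)/365.25 = 264.148°.
sin δ = sin 23.44° × sin 264.148° = -0.39572, so δ = -23.311°.
cos H₀ = −tan(+58.4°) tan(-23.311°) = 0.7004, H₀ = 0.7948 rad.
Bracket: H₀ sin φ sin δ + cos φ cos δ sin H₀ = 0.7948×0.85173×-0.39572 + 0.52399×0.91837×0.71375 = -0.267885 + 0.343468 = 0.075583.
Q̄ = (S₀/π) × [bracket] = (1361/π) × 0.075583 = 32.744 W/m².
— Configuration B (φ=+58.4°):
Solar declination: sin δ = sin ε · sin λ_s = sin 23.44° × sin 248.8° = -0.37087, so δ = -21.769°.
cos H₀ = −tan(+58.4°) tan(-21.769°) = 0.6491, H₀ = 0.8644 rad.
Bracket: H₀ sin φ sin δ + cos φ cos δ sin H₀ = 0.8644×0.85173×-0.37087 + 0.52399×0.92869×0.76068 = -0.273048 + 0.370165 = 0.097117.
Q̄ = (S₀/π) × [bracket] = (1361/π) × 0.097117 = 42.073 W/m².
Ratio Q̄_A / Q̄_B = 32.744 / 42.073 = 0.7783.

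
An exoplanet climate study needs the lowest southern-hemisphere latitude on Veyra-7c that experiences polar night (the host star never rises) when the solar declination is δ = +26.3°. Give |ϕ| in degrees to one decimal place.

Polar night requires cos h₀ = −tan ϕ tan δ ≥ 1, i.e. tan ϕ tan δ ≤ −1.
The boundary is |tan ϕ| · |tan δ| = 1, so |ϕ| = 90° − |δ| = 90° − 26.3° = 63.7° in the southern hemisphere.

|ϕ| = 63.7°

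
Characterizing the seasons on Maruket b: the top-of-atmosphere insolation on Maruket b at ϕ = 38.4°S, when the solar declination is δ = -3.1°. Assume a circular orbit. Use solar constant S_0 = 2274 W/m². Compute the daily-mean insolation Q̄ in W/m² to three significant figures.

Q̄ ≈ 605 W/m²

cos h₀ = −tan(-38.4°) tan(-3.100°) = -0.0429, h₀ = 1.6137 rad.
Bracket: h₀ sin ϕ sin δ + cos ϕ cos δ sin h₀ = 1.6137×-0.62115×-0.05408 + 0.78369×0.99854×0.99908 = 0.054207 + 0.781826 = 0.836033.
Q̄ = (S_0/π) × [bracket] = (2274/π) × 0.836033 = 605.2 W/m².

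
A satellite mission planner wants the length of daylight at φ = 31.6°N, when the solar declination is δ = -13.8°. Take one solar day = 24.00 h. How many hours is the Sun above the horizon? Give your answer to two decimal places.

10.84 h

cos H₀ = −tan φ · tan δ = −tan(+31.6°) × tan(-13.800°) = 0.1511, so H₀ = 1.4191 rad = 81.31°.
Daylight = 2H₀/(2π) × 24.00 h = (1.4191/π) × 24.00 = 10.84 h.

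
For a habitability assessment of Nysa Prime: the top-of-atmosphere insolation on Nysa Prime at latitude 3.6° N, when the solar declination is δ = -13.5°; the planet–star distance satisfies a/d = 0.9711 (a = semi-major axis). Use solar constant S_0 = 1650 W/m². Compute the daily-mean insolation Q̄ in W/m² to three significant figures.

Q̄ ≈ 469 W/m²

cos h₀ = −tan(+3.6°) tan(-13.500°) = 0.0151, h₀ = 1.5557 rad.
Bracket: h₀ sin ϕ sin δ + cos ϕ cos δ sin h₀ = 1.5557×0.06279×-0.23345 + 0.99803×0.97237×0.99989 = -0.022804 + 0.970348 = 0.947544.
Inverse-square distance factor (a/d)² = 0.9711² = 0.943035.
Q̄ = (S_0/π) × 0.943035 × [bracket] = (1650/π) × 0.943035 × 0.947544 = 469.3 W/m².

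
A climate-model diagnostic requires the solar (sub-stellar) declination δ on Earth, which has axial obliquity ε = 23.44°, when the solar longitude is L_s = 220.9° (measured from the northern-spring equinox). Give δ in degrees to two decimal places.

sin δ = sin ε · sin L_s = sin 23.44° × sin 220.9° = -0.260448.
δ = arcsin(-0.260448) = -15.10°.

δ = -15.10°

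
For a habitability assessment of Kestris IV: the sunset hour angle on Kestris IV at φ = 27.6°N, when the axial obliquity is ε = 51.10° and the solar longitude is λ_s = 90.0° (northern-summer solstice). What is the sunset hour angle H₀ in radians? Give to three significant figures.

H₀ = 2.28 rad

Solar declination: sin δ = sin ε · sin λ_s = sin 51.10° × sin 90.0° = 0.77824, so δ = +51.100°.
cos H₀ = −tan φ · tan δ = −tan(+27.6°) × tan(+51.100°) = -0.6479, so H₀ = 2.2756 rad = 130.38°.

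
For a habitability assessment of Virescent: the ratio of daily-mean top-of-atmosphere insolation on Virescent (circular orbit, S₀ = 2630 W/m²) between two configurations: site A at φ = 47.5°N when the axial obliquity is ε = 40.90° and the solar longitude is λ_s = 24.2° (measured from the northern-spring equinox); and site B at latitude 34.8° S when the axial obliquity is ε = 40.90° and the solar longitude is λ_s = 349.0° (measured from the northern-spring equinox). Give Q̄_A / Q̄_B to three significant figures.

— Configuration A (φ=+47.5°):
Solar declination: sin δ = sin ε · sin λ_s = sin 40.90° × sin 24.2° = 0.26839, so δ = +15.569°.
cos H₀ = −tan(+47.5°) tan(+15.569°) = -0.3041, H₀ = 1.8797 rad.
Bracket: H₀ sin φ sin δ + cos φ cos δ sin H₀ = 1.8797×0.73728×0.26839 + 0.67559×0.96331×0.95265 = 0.371952 + 0.619987 = 0.991939.
Q̄ = (S₀/π) × [bracket] = (2630/π) × 0.991939 = 830.41 W/m².
— Configuration B (φ=-34.8°):
Solar declination: sin δ = sin ε · sin λ_s = sin 40.90° × sin 349.0° = -0.12493, so δ = -7.177°.
cos H₀ = −tan(-34.8°) tan(-7.177°) = -0.0875, H₀ = 1.6584 rad.
Bracket: H₀ sin φ sin δ + cos φ cos δ sin H₀ = 1.6584×-0.57071×-0.12493 + 0.82115×0.99217×0.99616 = 0.118242 + 0.811592 = 0.929834.
Q̄ = (S₀/π) × [bracket] = (2630/π) × 0.929834 = 778.42 W/m².
Ratio Q̄_A / Q̄_B = 830.41 / 778.42 = 1.067.

Q̄_A / Q̄_B ≈ 1.07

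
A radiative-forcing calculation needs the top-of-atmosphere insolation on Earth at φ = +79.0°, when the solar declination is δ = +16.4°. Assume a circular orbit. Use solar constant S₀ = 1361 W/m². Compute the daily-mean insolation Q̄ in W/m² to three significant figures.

cos H₀ = −tan(+79.0°) tan(+16.400°) = -1.5141 ≤ −1 ⇒ polar day, H₀ = π.
Bracket: H₀ sin φ sin δ + cos φ cos δ sin H₀ = 3.1416×0.98163×0.28234 + 0.19081×0.95931×0.00000 = 0.870705 + 0.000000 = 0.870705.
Q̄ = (S₀/π) × [bracket] = (1361/π) × 0.870705 = 377.2 W/m².

Q̄ ≈ 377 W/m²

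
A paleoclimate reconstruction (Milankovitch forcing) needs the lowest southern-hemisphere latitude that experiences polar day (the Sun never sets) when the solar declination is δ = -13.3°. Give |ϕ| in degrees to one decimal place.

|ϕ| = 76.7°

Polar day requires cos h₀ = −tan ϕ tan δ ≤ −1, i.e. tan ϕ tan δ ≥ 1.
The boundary is |tan ϕ| · |tan δ| = 1, so |ϕ| = 90° − |δ| = 90° − 13.3° = 76.7° in the southern hemisphere.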